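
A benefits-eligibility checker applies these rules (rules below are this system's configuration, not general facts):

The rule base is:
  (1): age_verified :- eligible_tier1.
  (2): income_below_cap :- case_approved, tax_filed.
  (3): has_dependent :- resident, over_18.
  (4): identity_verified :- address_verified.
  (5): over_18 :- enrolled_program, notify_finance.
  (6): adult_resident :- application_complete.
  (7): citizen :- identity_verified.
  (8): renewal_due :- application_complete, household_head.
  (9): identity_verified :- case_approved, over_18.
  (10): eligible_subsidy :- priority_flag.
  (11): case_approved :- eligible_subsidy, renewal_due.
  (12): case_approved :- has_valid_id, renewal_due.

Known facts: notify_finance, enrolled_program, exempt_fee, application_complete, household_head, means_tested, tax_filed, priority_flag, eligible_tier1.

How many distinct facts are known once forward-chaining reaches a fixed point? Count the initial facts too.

18

Round 1: (1) [age_verified :- eligible_tier1.]; (5) [over_18 :- enrolled_program, notify_finance.]; (6) [adult_resident :- application_complete.]; (8) [renewal_due :- application_complete, household_head.]; (10) [eligible_subsidy :- priority_flag.]. New: age_verified, over_18, adult_resident, renewal_due, eligible_subsidy.
Round 2: (11) [case_approved :- eligible_subsidy, renewal_due.]. New: case_approved.
Round 3: (2) [income_below_cap :- case_approved, tax_filed.]; (9) [identity_verified :- case_approved, over_18.]. New: income_below_cap, identity_verified.
Round 4: (7) [citizen :- identity_verified.]. New: citizen.
Closure: {adult_resident, age_verified, application_complete, case_approved, citizen, eligible_subsidy, eligible_tier1, enrolled_program, exempt_fee, household_head, identity_verified, income_below_cap, means_tested, notify_finance, over_18, priority_flag, renewal_due, tax_filed} — 18 facts.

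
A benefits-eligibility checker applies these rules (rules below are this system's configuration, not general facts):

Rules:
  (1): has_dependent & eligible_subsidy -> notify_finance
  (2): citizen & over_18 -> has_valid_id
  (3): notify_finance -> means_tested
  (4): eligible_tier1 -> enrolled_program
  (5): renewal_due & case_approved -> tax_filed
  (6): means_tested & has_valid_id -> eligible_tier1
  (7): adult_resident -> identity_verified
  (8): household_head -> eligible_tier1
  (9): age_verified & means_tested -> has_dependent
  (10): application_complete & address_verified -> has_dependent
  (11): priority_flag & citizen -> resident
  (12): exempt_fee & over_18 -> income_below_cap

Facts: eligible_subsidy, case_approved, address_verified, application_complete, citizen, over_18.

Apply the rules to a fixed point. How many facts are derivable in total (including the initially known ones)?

12

Round 1: (2) [citizen & over_18 -> has_valid_id]; (10) [application_complete & address_verified -> has_dependent]. Adds has_valid_id, has_dependent.
Round 2: (1) [has_dependent & eligible_subsidy -> notify_finance]. Adds notify_finance.
Round 3: (3) [notify_finance -> means_tested]. Adds means_tested.
Round 4: (6) [means_tested & has_valid_id -> eligible_tier1]. Adds eligible_tier1.
Round 5: (4) [eligible_tier1 -> enrolled_program]. Adds enrolled_program.
Closure: {address_verified, application_complete, case_approved, citizen, eligible_subsidy, eligible_tier1, enrolled_program, has_dependent, has_valid_id, means_tested, notify_finance, over_18} — 12 facts.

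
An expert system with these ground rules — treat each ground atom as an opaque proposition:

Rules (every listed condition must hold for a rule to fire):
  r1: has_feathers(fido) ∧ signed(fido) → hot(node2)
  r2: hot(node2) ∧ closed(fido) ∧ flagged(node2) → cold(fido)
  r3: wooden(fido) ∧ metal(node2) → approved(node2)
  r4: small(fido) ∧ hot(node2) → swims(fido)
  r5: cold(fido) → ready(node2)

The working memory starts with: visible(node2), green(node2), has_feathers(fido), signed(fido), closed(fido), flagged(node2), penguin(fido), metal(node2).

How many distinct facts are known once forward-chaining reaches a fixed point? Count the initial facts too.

11

Round 1: r1 [has_feathers(fido) ∧ signed(fido) → hot(node2)]. Adds hot(node2).
Round 2: r2 [hot(node2) ∧ closed(fido) ∧ flagged(node2) → cold(fido)]. Adds cold(fido).
Round 3: r5 [cold(fido) → ready(node2)]. Adds ready(node2).
Closure: {closed(fido), cold(fido), flagged(node2), green(node2), has_feathers(fido), hot(node2), metal(node2), penguin(fido), ready(node2), signed(fido), visible(node2)} — 11 facts.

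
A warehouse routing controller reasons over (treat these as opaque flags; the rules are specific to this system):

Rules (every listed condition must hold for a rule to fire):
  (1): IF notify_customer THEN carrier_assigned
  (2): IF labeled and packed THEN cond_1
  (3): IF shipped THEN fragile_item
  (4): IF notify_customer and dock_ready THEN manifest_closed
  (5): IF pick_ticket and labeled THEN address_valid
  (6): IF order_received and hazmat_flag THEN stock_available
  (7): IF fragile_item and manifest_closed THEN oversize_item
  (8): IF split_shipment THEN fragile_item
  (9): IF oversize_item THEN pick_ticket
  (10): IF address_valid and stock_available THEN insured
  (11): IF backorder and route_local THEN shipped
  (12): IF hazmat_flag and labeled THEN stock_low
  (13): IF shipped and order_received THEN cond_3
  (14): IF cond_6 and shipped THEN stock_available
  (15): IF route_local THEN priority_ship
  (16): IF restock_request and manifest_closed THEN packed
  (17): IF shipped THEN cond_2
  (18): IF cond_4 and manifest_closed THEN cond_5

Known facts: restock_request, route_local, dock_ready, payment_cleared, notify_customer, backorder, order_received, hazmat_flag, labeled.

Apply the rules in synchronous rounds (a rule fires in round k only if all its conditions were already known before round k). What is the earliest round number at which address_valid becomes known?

Round 1: (1) [IF notify_customer THEN carrier_assigned]; (4) [IF notify_customer and dock_ready THEN manifest_closed]; (6) [IF order_received and hazmat_flag THEN stock_available]; (11) [IF backorder and route_local THEN shipped]; (12) [IF hazmat_flag and labeled THEN stock_low]; (15) [IF route_local THEN priority_ship]. New: carrier_assigned, manifest_closed, stock_available, shipped, stock_low, priority_ship.
Round 2: (3) [IF shipped THEN fragile_item]; (13) [IF shipped and order_received THEN cond_3]; (16) [IF restock_request and manifest_closed THEN packed]; (17) [IF shipped THEN cond_2]. New: fragile_item, cond_3, packed, cond_2.
Round 3: (2) [IF labeled and packed THEN cond_1]; (7) [IF fragile_item and manifest_closed THEN oversize_item]. New: cond_1, oversize_item.
Round 4: (9) [IF oversize_item THEN pick_ticket]. New: pick_ticket.
Round 5: (5) [IF pick_ticket and labeled THEN address_valid]. New: address_valid.
address_valid first appears in round 5.

5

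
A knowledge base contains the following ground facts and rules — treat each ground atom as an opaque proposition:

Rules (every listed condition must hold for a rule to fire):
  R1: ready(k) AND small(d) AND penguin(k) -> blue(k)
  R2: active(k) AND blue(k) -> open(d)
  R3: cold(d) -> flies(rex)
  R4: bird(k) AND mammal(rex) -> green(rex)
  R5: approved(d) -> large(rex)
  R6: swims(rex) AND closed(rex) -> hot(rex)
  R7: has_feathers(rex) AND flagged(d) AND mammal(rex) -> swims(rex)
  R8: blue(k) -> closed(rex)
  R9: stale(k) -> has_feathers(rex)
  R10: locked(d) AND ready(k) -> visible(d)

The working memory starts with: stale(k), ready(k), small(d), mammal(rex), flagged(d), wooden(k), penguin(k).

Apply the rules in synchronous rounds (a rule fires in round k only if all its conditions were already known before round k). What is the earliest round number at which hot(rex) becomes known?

3

Round 1 fires R1, R9, giving blue(k), has_feathers(rex).
Round 2 fires R7, R8, giving swims(rex), closed(rex).
Round 3 fires R6, giving hot(rex).
hot(rex) first appears in round 3.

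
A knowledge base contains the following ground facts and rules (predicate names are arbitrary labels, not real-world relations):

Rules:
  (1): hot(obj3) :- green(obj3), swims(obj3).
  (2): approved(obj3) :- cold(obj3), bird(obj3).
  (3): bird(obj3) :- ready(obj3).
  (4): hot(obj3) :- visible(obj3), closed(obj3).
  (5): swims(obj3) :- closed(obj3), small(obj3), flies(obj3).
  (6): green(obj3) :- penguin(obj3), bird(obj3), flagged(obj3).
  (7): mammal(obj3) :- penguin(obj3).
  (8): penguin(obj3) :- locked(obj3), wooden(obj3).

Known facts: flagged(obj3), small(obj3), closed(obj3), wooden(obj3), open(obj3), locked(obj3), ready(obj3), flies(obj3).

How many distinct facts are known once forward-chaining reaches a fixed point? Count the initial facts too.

14

[1] (3) [bird(obj3) :- ready(obj3).]; (5) [swims(obj3) :- closed(obj3), small(obj3), flies(obj3).]; (8) [penguin(obj3) :- locked(obj3), wooden(obj3).]. ⇒ new: bird(obj3), swims(obj3), penguin(obj3).
[2] (6) [green(obj3) :- penguin(obj3), bird(obj3), flagged(obj3).]; (7) [mammal(obj3) :- penguin(obj3).]. ⇒ new: green(obj3), mammal(obj3).
[3] (1) [hot(obj3) :- green(obj3), swims(obj3).]. ⇒ new: hot(obj3).
Closure: {bird(obj3), closed(obj3), flagged(obj3), flies(obj3), green(obj3), hot(obj3), locked(obj3), mammal(obj3), open(obj3), penguin(obj3), ready(obj3), small(obj3), swims(obj3), wooden(obj3)} — 14 facts.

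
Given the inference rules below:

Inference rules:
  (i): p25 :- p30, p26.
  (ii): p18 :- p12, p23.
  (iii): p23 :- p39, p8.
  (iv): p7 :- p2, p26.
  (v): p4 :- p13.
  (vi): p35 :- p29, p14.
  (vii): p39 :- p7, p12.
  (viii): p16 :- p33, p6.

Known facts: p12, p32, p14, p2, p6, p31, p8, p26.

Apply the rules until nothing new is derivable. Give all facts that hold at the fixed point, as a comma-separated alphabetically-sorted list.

p12, p14, p18, p2, p23, p26, p31, p32, p39, p6, p7, p8

[1] (iv) [p7 :- p2, p26.]. ⇒ new: p7.
[2] (vii) [p39 :- p7, p12.]. ⇒ new: p39.
[3] (iii) [p23 :- p39, p8.]. ⇒ new: p23.
[4] (ii) [p18 :- p12, p23.]. ⇒ new: p18.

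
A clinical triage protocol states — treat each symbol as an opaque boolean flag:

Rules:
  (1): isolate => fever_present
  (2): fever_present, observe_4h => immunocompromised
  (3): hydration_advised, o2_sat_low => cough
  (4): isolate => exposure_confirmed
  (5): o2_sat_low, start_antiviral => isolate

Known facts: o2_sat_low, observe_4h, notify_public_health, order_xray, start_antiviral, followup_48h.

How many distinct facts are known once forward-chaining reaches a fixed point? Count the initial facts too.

10

Round 1 — (5), derive isolate.
Round 2 — (1), (4), derive fever_present, exposure_confirmed.
Round 3 — (2), derive immunocompromised.
Closure: {exposure_confirmed, fever_present, followup_48h, immunocompromised, isolate, notify_public_health, o2_sat_low, observe_4h, order_xray, start_antiviral} — 10 facts.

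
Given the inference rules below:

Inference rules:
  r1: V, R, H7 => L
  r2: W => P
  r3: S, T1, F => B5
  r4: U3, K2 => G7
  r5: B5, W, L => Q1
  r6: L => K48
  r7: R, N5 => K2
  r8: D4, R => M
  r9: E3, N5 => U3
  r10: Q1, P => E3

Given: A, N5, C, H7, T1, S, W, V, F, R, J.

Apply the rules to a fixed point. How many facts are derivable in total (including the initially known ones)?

[1] r1 [V, R, H7 => L]; r2 [W => P]; r3 [S, T1, F => B5]; r7 [R, N5 => K2]. ⇒ new: L, P, B5, K2.
[2] r5 [B5, W, L => Q1]; r6 [L => K48]. ⇒ new: Q1, K48.
[3] r10 [Q1, P => E3]. ⇒ new: E3.
[4] r9 [E3, N5 => U3]. ⇒ new: U3.
[5] r4 [U3, K2 => G7]. ⇒ new: G7.
Closure: {A, B5, C, E3, F, G7, H7, J, K2, K48, L, N5, P, Q1, R, S, T1, U3, V, W} — 20 facts.

20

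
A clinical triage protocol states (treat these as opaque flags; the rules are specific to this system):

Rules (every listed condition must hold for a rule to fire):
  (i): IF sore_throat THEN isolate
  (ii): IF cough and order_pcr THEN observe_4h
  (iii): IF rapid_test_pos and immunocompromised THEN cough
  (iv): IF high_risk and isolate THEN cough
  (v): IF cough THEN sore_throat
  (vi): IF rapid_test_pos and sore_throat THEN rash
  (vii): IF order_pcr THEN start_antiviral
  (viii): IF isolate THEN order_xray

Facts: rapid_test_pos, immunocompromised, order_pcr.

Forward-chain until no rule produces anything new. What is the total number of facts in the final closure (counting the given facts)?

Round 1: (iii) [IF rapid_test_pos and immunocompromised THEN cough]; (vii) [IF order_pcr THEN start_antiviral]. New: cough, start_antiviral.
Round 2: (ii) [IF cough and order_pcr THEN observe_4h]; (v) [IF cough THEN sore_throat]. New: observe_4h, sore_throat.
Round 3: (i) [IF sore_throat THEN isolate]; (vi) [IF rapid_test_pos and sore_throat THEN rash]. New: isolate, rash.
Round 4: (viii) [IF isolate THEN order_xray]. New: order_xray.
Closure: {cough, immunocompromised, isolate, observe_4h, order_pcr, order_xray, rapid_test_pos, rash, sore_throat, start_antiviral} — 10 facts.

10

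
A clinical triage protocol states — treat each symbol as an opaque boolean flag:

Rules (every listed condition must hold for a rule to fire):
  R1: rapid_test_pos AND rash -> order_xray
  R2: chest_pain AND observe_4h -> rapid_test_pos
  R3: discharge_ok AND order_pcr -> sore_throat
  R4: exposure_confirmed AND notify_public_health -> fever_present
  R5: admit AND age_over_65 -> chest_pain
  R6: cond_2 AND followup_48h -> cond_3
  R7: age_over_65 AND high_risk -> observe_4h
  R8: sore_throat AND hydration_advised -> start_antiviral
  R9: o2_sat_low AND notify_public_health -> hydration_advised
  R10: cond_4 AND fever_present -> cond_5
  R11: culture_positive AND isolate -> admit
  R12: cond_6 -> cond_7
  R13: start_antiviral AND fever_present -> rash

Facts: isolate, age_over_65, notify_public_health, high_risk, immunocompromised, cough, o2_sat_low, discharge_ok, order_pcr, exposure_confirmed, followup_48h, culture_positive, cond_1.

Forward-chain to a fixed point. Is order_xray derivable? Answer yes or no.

yes

Round 1: R3 [discharge_ok AND order_pcr -> sore_throat]; R4 [exposure_confirmed AND notify_public_health -> fever_present]; R7 [age_over_65 AND high_risk -> observe_4h]; R9 [o2_sat_low AND notify_public_health -> hydration_advised]; R11 [culture_positive AND isolate -> admit]. Adds sore_throat, fever_present, observe_4h, hydration_advised, admit.
Round 2: R5 [admit AND age_over_65 -> chest_pain]; R8 [sore_throat AND hydration_advised -> start_antiviral]. Adds chest_pain, start_antiviral.
Round 3: R2 [chest_pain AND observe_4h -> rapid_test_pos]; R13 [start_antiviral AND fever_present -> rash]. Adds rapid_test_pos, rash.
Round 4: R1 [rapid_test_pos AND rash -> order_xray]. Adds order_xray.
order_xray appears in round 4, so it is derivable.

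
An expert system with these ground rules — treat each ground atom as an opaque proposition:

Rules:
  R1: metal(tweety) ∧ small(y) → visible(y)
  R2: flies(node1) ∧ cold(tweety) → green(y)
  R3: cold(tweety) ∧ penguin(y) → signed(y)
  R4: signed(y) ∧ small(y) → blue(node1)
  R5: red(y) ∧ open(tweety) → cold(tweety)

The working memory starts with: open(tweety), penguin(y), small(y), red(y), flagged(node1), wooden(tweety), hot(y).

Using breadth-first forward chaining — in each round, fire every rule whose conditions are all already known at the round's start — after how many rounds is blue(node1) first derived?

Round 1 fires R5, giving cold(tweety).
Round 2 fires R3, giving signed(y).
Round 3 fires R4, giving blue(node1).
blue(node1) first appears in round 3.

3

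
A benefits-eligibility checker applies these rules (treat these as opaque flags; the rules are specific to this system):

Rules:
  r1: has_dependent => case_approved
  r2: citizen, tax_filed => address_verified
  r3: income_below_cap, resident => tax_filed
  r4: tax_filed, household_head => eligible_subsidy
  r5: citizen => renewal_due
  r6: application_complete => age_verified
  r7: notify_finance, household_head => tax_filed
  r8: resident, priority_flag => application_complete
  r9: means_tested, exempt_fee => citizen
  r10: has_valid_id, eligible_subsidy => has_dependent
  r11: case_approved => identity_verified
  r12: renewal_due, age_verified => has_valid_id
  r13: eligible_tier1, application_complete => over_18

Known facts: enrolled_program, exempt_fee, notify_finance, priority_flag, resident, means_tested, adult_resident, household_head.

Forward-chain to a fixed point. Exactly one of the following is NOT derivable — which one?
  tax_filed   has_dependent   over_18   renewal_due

over_18

Round 1 fires r7, r8, r9, giving tax_filed, application_complete, citizen.
Round 2 fires r2, r4, r5, r6, giving address_verified, eligible_subsidy, renewal_due, age_verified.
Round 3 fires r12, giving has_valid_id.
Round 4 fires r10, giving has_dependent.
Round 5 fires r1, giving case_approved.
Round 6 fires r11, giving identity_verified.
Derived: has_dependent (round 4), tax_filed (round 1), renewal_due (round 2). over_18 never appears in any round.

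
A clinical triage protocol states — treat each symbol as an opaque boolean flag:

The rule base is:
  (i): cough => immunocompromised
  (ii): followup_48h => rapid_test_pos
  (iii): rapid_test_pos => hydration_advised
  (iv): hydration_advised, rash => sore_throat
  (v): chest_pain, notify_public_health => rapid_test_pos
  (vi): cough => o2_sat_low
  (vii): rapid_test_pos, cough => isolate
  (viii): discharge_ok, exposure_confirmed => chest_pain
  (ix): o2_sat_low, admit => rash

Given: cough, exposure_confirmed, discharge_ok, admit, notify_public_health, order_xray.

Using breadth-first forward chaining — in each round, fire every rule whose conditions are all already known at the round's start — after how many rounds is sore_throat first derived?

4

Round 1 — (i), (vi), (viii), derive immunocompromised, o2_sat_low, chest_pain.
Round 2 — (v), (ix), derive rapid_test_pos, rash.
Round 3 — (iii), (vii), derive hydration_advised, isolate.
Round 4 — (iv), derive sore_throat.
sore_throat first appears in round 4.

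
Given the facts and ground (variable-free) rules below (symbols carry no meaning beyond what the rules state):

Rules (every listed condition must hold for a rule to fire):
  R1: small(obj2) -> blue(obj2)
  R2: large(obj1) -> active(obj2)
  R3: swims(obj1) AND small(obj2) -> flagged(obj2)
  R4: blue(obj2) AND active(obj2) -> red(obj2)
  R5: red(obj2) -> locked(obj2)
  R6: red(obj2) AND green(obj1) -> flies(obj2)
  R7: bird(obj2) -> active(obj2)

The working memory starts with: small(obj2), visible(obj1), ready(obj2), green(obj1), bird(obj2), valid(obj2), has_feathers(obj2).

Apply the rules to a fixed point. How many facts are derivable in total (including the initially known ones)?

12

[1] R1 [small(obj2) -> blue(obj2)]; R7 [bird(obj2) -> active(obj2)]. ⇒ new: blue(obj2), active(obj2).
[2] R4 [blue(obj2) AND active(obj2) -> red(obj2)]. ⇒ new: red(obj2).
[3] R5 [red(obj2) -> locked(obj2)]; R6 [red(obj2) AND green(obj1) -> flies(obj2)]. ⇒ new: locked(obj2), flies(obj2).
Closure: {active(obj2), bird(obj2), blue(obj2), flies(obj2), green(obj1), has_feathers(obj2), locked(obj2), ready(obj2), red(obj2), small(obj2), valid(obj2), visible(obj1)} — 12 facts.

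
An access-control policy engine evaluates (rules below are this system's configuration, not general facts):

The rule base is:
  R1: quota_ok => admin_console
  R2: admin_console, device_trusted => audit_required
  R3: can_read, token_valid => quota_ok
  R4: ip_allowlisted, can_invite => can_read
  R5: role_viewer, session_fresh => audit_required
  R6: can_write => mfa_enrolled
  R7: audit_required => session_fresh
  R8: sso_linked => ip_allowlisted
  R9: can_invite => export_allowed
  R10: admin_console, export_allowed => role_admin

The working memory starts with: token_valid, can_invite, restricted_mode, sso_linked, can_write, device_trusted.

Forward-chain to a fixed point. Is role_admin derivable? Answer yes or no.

yes

Round 1 — R6, R8, R9, derive mfa_enrolled, ip_allowlisted, export_allowed.
Round 2 — R4, derive can_read.
Round 3 — R3, derive quota_ok.
Round 4 — R1, derive admin_console.
Round 5 — R2, R10, derive audit_required, role_admin.
Round 6 — R7, derive session_fresh.
role_admin appears in round 5, so it is derivable.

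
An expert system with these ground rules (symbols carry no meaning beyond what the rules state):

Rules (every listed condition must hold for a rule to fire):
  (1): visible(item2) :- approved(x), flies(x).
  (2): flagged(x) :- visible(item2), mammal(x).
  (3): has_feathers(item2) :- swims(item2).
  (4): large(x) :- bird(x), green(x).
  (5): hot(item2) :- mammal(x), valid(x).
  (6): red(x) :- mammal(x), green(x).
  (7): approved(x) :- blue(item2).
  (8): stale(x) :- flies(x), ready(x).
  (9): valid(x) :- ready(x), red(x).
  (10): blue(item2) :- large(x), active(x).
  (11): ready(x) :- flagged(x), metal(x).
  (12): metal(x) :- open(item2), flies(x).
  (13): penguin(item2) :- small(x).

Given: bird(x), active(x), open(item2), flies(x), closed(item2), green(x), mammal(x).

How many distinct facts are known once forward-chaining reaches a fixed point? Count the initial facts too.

Round 1 — (4), (6), (12), derive large(x), red(x), metal(x).
Round 2 — (10), derive blue(item2).
Round 3 — (7), derive approved(x).
Round 4 — (1), derive visible(item2).
Round 5 — (2), derive flagged(x).
Round 6 — (11), derive ready(x).
Round 7 — (8), (9), derive stale(x), valid(x).
Round 8 — (5), derive hot(item2).
Closure: {active(x), approved(x), bird(x), blue(item2), closed(item2), flagged(x), flies(x), green(x), hot(item2), large(x), mammal(x), metal(x), open(item2), ready(x), red(x), stale(x), valid(x), visible(item2)} — 18 facts.

18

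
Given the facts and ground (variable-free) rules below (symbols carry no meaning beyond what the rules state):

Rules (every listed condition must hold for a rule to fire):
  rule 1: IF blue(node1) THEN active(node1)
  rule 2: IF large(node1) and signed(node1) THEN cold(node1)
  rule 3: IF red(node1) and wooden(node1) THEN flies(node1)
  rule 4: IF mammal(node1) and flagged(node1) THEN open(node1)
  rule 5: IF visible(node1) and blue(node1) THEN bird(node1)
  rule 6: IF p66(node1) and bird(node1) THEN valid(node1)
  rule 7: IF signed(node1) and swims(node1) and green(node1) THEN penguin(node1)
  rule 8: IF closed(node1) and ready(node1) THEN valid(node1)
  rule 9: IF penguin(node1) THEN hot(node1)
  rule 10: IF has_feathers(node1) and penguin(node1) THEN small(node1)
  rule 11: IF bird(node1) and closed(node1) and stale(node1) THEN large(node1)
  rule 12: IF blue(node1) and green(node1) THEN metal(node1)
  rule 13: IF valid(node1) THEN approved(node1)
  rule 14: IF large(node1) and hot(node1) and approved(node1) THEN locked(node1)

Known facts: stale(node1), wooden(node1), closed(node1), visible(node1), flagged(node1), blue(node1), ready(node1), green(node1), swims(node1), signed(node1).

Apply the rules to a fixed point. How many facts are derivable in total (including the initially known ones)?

20

Round 1: rule 1 [IF blue(node1) THEN active(node1)]; rule 5 [IF visible(node1) and blue(node1) THEN bird(node1)]; rule 7 [IF signed(node1) and swims(node1) and green(node1) THEN penguin(node1)]; rule 8 [IF closed(node1) and ready(node1) THEN valid(node1)]; rule 12 [IF blue(node1) and green(node1) THEN metal(node1)]. Adds active(node1), bird(node1), penguin(node1), valid(node1), metal(node1).
Round 2: rule 9 [IF penguin(node1) THEN hot(node1)]; rule 11 [IF bird(node1) and closed(node1) and stale(node1) THEN large(node1)]; rule 13 [IF valid(node1) THEN approved(node1)]. Adds hot(node1), large(node1), approved(node1).
Round 3: rule 2 [IF large(node1) and signed(node1) THEN cold(node1)]; rule 14 [IF large(node1) and hot(node1) and approved(node1) THEN locked(node1)]. Adds cold(node1), locked(node1).
Closure: {active(node1), approved(node1), bird(node1), blue(node1), closed(node1), cold(node1), flagged(node1), green(node1), hot(node1), large(node1), locked(node1), metal(node1), penguin(node1), ready(node1), signed(node1), stale(node1), swims(node1), valid(node1), visible(node1), wooden(node1)} — 20 facts.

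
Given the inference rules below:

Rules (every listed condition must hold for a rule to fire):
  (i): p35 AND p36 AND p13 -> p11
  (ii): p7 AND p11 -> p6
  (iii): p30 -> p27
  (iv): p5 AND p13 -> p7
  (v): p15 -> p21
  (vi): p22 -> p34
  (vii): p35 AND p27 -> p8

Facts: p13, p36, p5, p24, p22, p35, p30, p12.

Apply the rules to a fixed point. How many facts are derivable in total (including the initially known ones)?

14

Round 1 — (i), (iii), (iv), (vi), derive p11, p27, p7, p34.
Round 2 — (ii), (vii), derive p6, p8.
Closure: {p11, p12, p13, p22, p24, p27, p30, p34, p35, p36, p5, p6, p7, p8} — 14 facts.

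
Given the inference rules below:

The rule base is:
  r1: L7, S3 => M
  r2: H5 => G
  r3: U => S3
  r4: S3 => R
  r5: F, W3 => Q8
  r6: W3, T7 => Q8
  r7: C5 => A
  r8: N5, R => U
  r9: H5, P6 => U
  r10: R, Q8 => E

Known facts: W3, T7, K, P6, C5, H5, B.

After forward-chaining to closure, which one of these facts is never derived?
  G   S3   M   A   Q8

M

Round 1: r2 [H5 => G]; r6 [W3, T7 => Q8]; r7 [C5 => A]; r9 [H5, P6 => U]. Adds G, Q8, A, U.
Round 2: r3 [U => S3]. Adds S3.
Round 3: r4 [S3 => R]. Adds R.
Round 4: r10 [R, Q8 => E]. Adds E.
Derived: G (round 1), S3 (round 2), A (round 1), Q8 (round 1). M never appears in any round.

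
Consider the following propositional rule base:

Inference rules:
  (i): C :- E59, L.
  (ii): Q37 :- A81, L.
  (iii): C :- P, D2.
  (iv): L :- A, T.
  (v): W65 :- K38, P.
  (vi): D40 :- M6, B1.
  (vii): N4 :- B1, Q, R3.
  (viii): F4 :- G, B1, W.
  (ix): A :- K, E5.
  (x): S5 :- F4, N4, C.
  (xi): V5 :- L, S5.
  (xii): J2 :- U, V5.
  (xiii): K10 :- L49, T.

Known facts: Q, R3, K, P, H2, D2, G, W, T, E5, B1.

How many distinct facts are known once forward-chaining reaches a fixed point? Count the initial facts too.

18

Round 1 fires (iii), (vii), (viii), (ix), giving C, N4, F4, A.
Round 2 fires (iv), (x), giving L, S5.
Round 3 fires (xi), giving V5.
Closure: {A, B1, C, D2, E5, F4, G, H2, K, L, N4, P, Q, R3, S5, T, V5, W} — 18 facts.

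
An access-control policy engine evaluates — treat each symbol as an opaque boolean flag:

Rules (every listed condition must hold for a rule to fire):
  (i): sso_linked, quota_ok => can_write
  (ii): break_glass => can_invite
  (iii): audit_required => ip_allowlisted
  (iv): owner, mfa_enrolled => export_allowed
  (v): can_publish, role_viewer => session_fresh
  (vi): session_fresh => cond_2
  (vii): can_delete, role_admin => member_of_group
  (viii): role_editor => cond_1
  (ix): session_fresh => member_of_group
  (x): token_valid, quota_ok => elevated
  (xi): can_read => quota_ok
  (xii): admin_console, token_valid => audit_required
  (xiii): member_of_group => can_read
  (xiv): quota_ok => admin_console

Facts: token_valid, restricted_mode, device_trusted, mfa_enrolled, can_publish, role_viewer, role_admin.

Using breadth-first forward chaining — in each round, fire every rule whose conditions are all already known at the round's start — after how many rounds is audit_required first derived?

Round 1 — (v), derive session_fresh.
Round 2 — (vi), (ix), derive cond_2, member_of_group.
Round 3 — (xiii), derive can_read.
Round 4 — (xi), derive quota_ok.
Round 5 — (x), (xiv), derive elevated, admin_console.
Round 6 — (xii), derive audit_required.
audit_required first appears in round 6.

6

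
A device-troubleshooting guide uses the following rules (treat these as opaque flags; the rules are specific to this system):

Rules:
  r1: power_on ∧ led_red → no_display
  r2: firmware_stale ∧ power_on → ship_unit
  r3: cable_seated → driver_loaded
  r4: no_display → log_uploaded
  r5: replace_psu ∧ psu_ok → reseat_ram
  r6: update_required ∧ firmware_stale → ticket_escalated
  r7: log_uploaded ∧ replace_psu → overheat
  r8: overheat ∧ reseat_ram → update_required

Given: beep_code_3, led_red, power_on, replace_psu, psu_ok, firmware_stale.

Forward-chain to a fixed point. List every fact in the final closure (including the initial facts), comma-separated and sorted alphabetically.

[1] r1 [power_on ∧ led_red → no_display]; r2 [firmware_stale ∧ power_on → ship_unit]; r5 [replace_psu ∧ psu_ok → reseat_ram]. ⇒ new: no_display, ship_unit, reseat_ram.
[2] r4 [no_display → log_uploaded]. ⇒ new: log_uploaded.
[3] r7 [log_uploaded ∧ replace_psu → overheat]. ⇒ new: overheat.
[4] r8 [overheat ∧ reseat_ram → update_required]. ⇒ new: update_required.
[5] r6 [update_required ∧ firmware_stale → ticket_escalated]. ⇒ new: ticket_escalated.

beep_code_3, firmware_stale, led_red, log_uploaded, no_display, overheat, power_on, psu_ok, replace_psu, reseat_ram, ship_unit, ticket_escalated, update_required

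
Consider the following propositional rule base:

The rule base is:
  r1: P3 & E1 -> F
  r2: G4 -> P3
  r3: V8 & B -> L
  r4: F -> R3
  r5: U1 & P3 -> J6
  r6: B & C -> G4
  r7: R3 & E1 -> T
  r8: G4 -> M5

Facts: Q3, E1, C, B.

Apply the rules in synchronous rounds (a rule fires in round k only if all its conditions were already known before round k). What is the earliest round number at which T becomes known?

5

Round 1 fires r6, giving G4.
Round 2 fires r2, r8, giving P3, M5.
Round 3 fires r1, giving F.
Round 4 fires r4, giving R3.
Round 5 fires r7, giving T.
T first appears in round 5.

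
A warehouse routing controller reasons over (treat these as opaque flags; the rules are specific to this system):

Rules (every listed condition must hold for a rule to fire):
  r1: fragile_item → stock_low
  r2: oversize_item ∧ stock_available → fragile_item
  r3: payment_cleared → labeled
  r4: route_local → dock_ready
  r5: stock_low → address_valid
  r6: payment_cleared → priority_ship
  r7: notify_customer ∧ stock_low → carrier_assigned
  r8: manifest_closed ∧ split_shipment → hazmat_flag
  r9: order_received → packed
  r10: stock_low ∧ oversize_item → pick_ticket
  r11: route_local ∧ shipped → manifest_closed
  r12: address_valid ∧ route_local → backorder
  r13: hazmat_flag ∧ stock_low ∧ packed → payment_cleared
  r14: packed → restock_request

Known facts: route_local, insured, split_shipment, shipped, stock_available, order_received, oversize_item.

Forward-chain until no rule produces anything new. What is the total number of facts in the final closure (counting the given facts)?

Round 1 fires r2, r4, r9, r11, giving fragile_item, dock_ready, packed, manifest_closed.
Round 2 fires r1, r8, r14, giving stock_low, hazmat_flag, restock_request.
Round 3 fires r5, r10, r13, giving address_valid, pick_ticket, payment_cleared.
Round 4 fires r3, r6, r12, giving labeled, priority_ship, backorder.
Closure: {address_valid, backorder, dock_ready, fragile_item, hazmat_flag, insured, labeled, manifest_closed, order_received, oversize_item, packed, payment_cleared, pick_ticket, priority_ship, restock_request, route_local, shipped, split_shipment, stock_available, stock_low} — 20 facts.

20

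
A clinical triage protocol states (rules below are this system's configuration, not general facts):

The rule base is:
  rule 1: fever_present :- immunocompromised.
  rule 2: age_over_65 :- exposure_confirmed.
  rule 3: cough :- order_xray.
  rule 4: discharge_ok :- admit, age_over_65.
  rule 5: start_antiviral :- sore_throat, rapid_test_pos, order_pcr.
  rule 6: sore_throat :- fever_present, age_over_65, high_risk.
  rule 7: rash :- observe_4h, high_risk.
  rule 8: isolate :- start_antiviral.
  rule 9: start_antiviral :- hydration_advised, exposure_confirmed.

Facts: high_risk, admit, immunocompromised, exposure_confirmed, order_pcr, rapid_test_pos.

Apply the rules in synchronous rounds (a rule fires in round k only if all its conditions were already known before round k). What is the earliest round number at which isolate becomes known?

Round 1 fires rule 1, rule 2, giving fever_present, age_over_65.
Round 2 fires rule 4, rule 6, giving discharge_ok, sore_throat.
Round 3 fires rule 5, giving start_antiviral.
Round 4 fires rule 8, giving isolate.
isolate first appears in round 4.

4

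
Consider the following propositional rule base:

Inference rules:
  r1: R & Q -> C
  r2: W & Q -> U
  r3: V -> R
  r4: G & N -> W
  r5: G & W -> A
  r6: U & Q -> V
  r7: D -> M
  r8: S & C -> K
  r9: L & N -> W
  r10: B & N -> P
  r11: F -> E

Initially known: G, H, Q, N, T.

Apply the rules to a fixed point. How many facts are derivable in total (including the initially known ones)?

11

Round 1: r4 [G & N -> W]. New: W.
Round 2: r2 [W & Q -> U]; r5 [G & W -> A]. New: U, A.
Round 3: r6 [U & Q -> V]. New: V.
Round 4: r3 [V -> R]. New: R.
Round 5: r1 [R & Q -> C]. New: C.
Closure: {A, C, G, H, N, Q, R, T, U, V, W} — 11 facts.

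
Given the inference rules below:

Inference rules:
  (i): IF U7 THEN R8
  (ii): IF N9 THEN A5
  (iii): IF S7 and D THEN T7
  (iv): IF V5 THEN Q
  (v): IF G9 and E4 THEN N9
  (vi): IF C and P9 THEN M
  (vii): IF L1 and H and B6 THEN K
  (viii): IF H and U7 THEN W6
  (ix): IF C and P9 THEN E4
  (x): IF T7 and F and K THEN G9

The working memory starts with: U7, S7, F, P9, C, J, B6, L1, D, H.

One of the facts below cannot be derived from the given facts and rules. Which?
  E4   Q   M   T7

Q

[1] (i) [IF U7 THEN R8]; (iii) [IF S7 and D THEN T7]; (vi) [IF C and P9 THEN M]; (vii) [IF L1 and H and B6 THEN K]; (viii) [IF H and U7 THEN W6]; (ix) [IF C and P9 THEN E4]. ⇒ new: R8, T7, M, K, W6, E4.
[2] (x) [IF T7 and F and K THEN G9]. ⇒ new: G9.
[3] (v) [IF G9 and E4 THEN N9]. ⇒ new: N9.
[4] (ii) [IF N9 THEN A5]. ⇒ new: A5.
Derived: T7 (round 1), M (round 1), E4 (round 1). Q never appears in any round.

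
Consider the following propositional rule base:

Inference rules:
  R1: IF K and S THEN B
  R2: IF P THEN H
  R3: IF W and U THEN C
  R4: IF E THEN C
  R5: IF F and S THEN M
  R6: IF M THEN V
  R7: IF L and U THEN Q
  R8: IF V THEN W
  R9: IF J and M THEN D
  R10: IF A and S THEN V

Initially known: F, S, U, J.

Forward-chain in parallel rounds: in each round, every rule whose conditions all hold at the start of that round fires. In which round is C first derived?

4

Round 1 — R5, derive M.
Round 2 — R6, R9, derive V, D.
Round 3 — R8, derive W.
Round 4 — R3, derive C.
C first appears in round 4.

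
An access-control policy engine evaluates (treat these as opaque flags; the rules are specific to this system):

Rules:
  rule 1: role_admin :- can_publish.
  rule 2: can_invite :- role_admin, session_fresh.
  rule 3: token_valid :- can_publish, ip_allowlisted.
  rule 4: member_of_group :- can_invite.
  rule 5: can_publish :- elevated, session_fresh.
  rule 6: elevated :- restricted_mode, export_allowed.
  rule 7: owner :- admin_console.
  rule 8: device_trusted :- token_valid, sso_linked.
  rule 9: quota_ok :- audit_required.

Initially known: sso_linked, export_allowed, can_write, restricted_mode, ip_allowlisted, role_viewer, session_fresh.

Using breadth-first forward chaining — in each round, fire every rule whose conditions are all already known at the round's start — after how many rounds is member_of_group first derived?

5

Round 1 — rule 6, derive elevated.
Round 2 — rule 5, derive can_publish.
Round 3 — rule 1, rule 3, derive role_admin, token_valid.
Round 4 — rule 2, rule 8, derive can_invite, device_trusted.
Round 5 — rule 4, derive member_of_group.
member_of_group first appears in round 5.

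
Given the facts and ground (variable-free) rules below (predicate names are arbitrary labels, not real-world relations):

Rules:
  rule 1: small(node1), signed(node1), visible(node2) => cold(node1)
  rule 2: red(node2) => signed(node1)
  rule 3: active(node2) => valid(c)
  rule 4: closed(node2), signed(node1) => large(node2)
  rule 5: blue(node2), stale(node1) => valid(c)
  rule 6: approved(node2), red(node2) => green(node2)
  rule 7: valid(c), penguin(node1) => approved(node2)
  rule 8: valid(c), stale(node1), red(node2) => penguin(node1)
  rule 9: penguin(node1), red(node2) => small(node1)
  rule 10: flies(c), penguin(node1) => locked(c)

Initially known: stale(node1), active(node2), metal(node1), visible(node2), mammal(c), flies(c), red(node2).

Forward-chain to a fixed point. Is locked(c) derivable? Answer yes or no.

yes

Round 1: rule 2 [red(node2) => signed(node1)]; rule 3 [active(node2) => valid(c)]. New: signed(node1), valid(c).
Round 2: rule 8 [valid(c), stale(node1), red(node2) => penguin(node1)]. New: penguin(node1).
Round 3: rule 7 [valid(c), penguin(node1) => approved(node2)]; rule 9 [penguin(node1), red(node2) => small(node1)]; rule 10 [flies(c), penguin(node1) => locked(c)]. New: approved(node2), small(node1), locked(c).
Round 4: rule 1 [small(node1), signed(node1), visible(node2) => cold(node1)]; rule 6 [approved(node2), red(node2) => green(node2)]. New: cold(node1), green(node2).
locked(c) appears in round 3, so it is derivable.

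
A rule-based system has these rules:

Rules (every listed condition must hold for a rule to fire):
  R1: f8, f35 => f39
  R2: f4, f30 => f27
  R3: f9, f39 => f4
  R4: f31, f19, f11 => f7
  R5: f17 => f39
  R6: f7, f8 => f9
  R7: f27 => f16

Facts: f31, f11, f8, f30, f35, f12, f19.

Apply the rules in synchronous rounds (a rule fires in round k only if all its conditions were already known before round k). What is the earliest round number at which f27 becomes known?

Round 1 fires R1, R4, giving f39, f7.
Round 2 fires R6, giving f9.
Round 3 fires R3, giving f4.
Round 4 fires R2, giving f27.
f27 first appears in round 4.

4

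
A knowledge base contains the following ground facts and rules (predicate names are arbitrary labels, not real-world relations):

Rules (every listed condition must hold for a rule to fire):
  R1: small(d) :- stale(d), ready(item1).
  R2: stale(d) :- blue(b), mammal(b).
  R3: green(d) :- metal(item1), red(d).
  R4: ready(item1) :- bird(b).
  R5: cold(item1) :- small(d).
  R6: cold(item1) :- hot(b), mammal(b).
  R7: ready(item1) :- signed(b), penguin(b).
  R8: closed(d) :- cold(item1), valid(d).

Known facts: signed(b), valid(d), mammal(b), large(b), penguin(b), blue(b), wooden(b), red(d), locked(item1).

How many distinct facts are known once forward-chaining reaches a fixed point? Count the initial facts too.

14

Round 1: R2 [stale(d) :- blue(b), mammal(b).]; R7 [ready(item1) :- signed(b), penguin(b).]. New: stale(d), ready(item1).
Round 2: R1 [small(d) :- stale(d), ready(item1).]. New: small(d).
Round 3: R5 [cold(item1) :- small(d).]. New: cold(item1).
Round 4: R8 [closed(d) :- cold(item1), valid(d).]. New: closed(d).
Closure: {blue(b), closed(d), cold(item1), large(b), locked(item1), mammal(b), penguin(b), ready(item1), red(d), signed(b), small(d), stale(d), valid(d), wooden(b)} — 14 facts.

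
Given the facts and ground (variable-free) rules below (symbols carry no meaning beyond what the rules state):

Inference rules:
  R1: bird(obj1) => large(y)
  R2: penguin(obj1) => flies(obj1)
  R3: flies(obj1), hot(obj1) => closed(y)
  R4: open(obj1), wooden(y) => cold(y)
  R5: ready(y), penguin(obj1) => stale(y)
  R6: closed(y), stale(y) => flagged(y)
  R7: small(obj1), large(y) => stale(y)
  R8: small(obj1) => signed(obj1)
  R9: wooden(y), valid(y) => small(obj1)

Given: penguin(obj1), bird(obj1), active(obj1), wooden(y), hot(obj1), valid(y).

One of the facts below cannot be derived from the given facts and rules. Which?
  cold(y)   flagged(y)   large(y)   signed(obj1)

cold(y)

Round 1 — R1, R2, R9, derive large(y), flies(obj1), small(obj1).
Round 2 — R3, R7, R8, derive closed(y), stale(y), signed(obj1).
Round 3 — R6, derive flagged(y).
Derived: flagged(y) (round 3), signed(obj1) (round 2), large(y) (round 1). cold(y) never appears in any round.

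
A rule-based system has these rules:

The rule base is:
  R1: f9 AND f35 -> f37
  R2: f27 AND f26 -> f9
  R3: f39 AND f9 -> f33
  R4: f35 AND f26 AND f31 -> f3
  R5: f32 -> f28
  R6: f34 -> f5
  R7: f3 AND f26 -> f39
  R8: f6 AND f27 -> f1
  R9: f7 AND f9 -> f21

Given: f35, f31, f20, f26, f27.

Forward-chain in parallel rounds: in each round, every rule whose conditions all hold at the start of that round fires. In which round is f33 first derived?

Round 1: R2 [f27 AND f26 -> f9]; R4 [f35 AND f26 AND f31 -> f3]. Adds f9, f3.
Round 2: R1 [f9 AND f35 -> f37]; R7 [f3 AND f26 -> f39]. Adds f37, f39.
Round 3: R3 [f39 AND f9 -> f33]. Adds f33.
f33 first appears in round 3.

3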